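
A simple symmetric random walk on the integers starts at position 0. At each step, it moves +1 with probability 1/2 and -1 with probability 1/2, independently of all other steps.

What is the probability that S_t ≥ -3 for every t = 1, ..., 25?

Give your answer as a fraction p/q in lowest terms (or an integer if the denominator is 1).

Answer: 2414425/4194304

Derivation:
Let f(t,s) = #length-t paths at position s with S_1..S_t all ≥ -3.
f(t,s) = f(t-1,s-1) + f(t-1,s+1) for s ≥ -3; f(t,s) = 0 for s < -3.
t=0: f(0,0)=1
t=1: f(1,-1)=1 f(1,1)=1
t=2: f(2,-2)=1 f(2,0)=2 f(2,2)=1
t=3: f(3,-3)=1 f(3,-1)=3 f(3,1)=3 f(3,3)=1
t=4: f(4,-2)=4 f(4,0)=6 f(4,2)=4 f(4,4)=1
t=5: f(5,-3)=4 f(5,-1)=10 f(5,1)=10 f(5,3)=5 f(5,5)=1
t=6: f(6,-2)=14 f(6,0)=20 f(6,2)=15 f(6,4)=6 f(6,6)=1
t=7: f(7,-3)=14 f(7,-1)=34 f(7,1)=35 f(7,3)=21 f(7,5)=7 f(7,7)=1
t=8: f(8,-2)=48 f(8,0)=69 f(8,2)=56 f(8,4)=28 f(8,6)=8 f(8,8)=1
t=9: f(9,-3)=48 f(9,-1)=117 f(9,1)=125 f(9,3)=84 f(9,5)=36 f(9,7)=9 f(9,9)=1
t=10: f(10,-2)=165 f(10,0)=242 f(10,2)=209 f(10,4)=120 f(10,6)=45 f(10,8)=10 f(10,10)=1
t=11: f(11,-3)=165 f(11,-1)=407 f(11,1)=451 f(11,3)=329 f(11,5)=165 f(11,7)=55 f(11,9)=11 f(11,11)=1
t=12: f(12,-2)=572 f(12,0)=858 f(12,2)=780 f(12,4)=494 f(12,6)=220 f(12,8)=66 f(12,10)=12 f(12,12)=1
t=13: f(13,-3)=572 f(13,-1)=1430 f(13,1)=1638 f(13,3)=1274 f(13,5)=714 f(13,7)=286 f(13,9)=78 f(13,11)=13 f(13,13)=1
t=14: f(14,-2)=2002 f(14,0)=3068 f(14,2)=2912 f(14,4)=1988 f(14,6)=1000 f(14,8)=364 f(14,10)=91 f(14,12)=14 f(14,14)=1
t=15: f(15,-3)=2002 f(15,-1)=5070 f(15,1)=5980 f(15,3)=4900 f(15,5)=2988 f(15,7)=1364 f(15,9)=455 f(15,11)=105 f(15,13)=15 f(15,15)=1
t=16: f(16,-2)=7072 f(16,0)=11050 f(16,2)=10880 f(16,4)=7888 f(16,6)=4352 f(16,8)=1819 f(16,10)=560 f(16,12)=120 f(16,14)=16 f(16,16)=1
t=17: f(17,-3)=7072 f(17,-1)=18122 f(17,1)=21930 f(17,3)=18768 f(17,5)=12240 f(17,7)=6171 f(17,9)=2379 f(17,11)=680 f(17,13)=136 f(17,15)=17 f(17,17)=1
t=18: f(18,-2)=25194 f(18,0)=40052 f(18,2)=40698 f(18,4)=31008 f(18,6)=18411 f(18,8)=8550 f(18,10)=3059 f(18,12)=816 f(18,14)=153 f(18,16)=18 f(18,18)=1
t=19: f(19,-3)=25194 f(19,-1)=65246 f(19,1)=80750 f(19,3)=71706 f(19,5)=49419 f(19,7)=26961 f(19,9)=11609 f(19,11)=3875 f(19,13)=969 f(19,15)=171 f(19,17)=19 f(19,19)=1
t=20: f(20,-2)=90440 f(20,0)=145996 f(20,2)=152456 f(20,4)=121125 f(20,6)=76380 f(20,8)=38570 f(20,10)=15484 f(20,12)=4844 f(20,14)=1140 f(20,16)=190 f(20,18)=20 f(20,20)=1
t=21: f(21,-3)=90440 f(21,-1)=236436 f(21,1)=298452 f(21,3)=273581 f(21,5)=197505 f(21,7)=114950 f(21,9)=54054 f(21,11)=20328 f(21,13)=5984 f(21,15)=1330 f(21,17)=210 f(21,19)=21 f(21,21)=1
t=22: f(22,-2)=326876 f(22,0)=534888 f(22,2)=572033 f(22,4)=471086 f(22,6)=312455 f(22,8)=169004 f(22,10)=74382 f(22,12)=26312 f(22,14)=7314 f(22,16)=1540 f(22,18)=231 f(22,20)=22 f(22,22)=1
t=23: f(23,-3)=326876 f(23,-1)=861764 f(23,1)=1106921 f(23,3)=1043119 f(23,5)=783541 f(23,7)=481459 f(23,9)=243386 f(23,11)=100694 f(23,13)=33626 f(23,15)=8854 f(23,17)=1771 f(23,19)=253 f(23,21)=23 f(23,23)=1
t=24: f(24,-2)=1188640 f(24,0)=1968685 f(24,2)=2150040 f(24,4)=1826660 f(24,6)=1265000 f(24,8)=724845 f(24,10)=344080 f(24,12)=134320 f(24,14)=42480 f(24,16)=10625 f(24,18)=2024 f(24,20)=276 f(24,22)=24 f(24,24)=1
t=25: f(25,-3)=1188640 f(25,-1)=3157325 f(25,1)=4118725 f(25,3)=3976700 f(25,5)=3091660 f(25,7)=1989845 f(25,9)=1068925 f(25,11)=478400 f(25,13)=176800 f(25,15)=53105 f(25,17)=12649 f(25,19)=2300 f(25,21)=300 f(25,23)=25 f(25,25)=1
Σ_s f(25,s) = 19315400
P = 19315400/33554432 = 2414425/4194304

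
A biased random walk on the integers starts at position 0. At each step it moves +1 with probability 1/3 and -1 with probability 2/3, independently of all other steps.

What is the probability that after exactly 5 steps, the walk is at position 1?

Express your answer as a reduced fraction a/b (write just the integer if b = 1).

Answer: 40/243

Derivation:
To reach position 1 after 5 steps: need 3 steps of +1 and 2 steps of -1.
Number of such sequences: C(5,3) = 10
Each has probability (1/3)^3 · (2/3)^2 = 4/243
P = 10 · 4/243 = 40/243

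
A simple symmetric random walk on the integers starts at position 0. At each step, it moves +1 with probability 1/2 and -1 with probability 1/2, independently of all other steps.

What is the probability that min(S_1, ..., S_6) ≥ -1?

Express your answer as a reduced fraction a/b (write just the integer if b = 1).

Answer: 35/64

Derivation:
Let f(t,s) = #length-t paths at position s with S_1..S_t all ≥ -1.
f(t,s) = f(t-1,s-1) + f(t-1,s+1) for s ≥ -1; f(t,s) = 0 for s < -1.
t=0: f(0,0)=1
t=1: f(1,-1)=1 f(1,1)=1
t=2: f(2,0)=2 f(2,2)=1
t=3: f(3,-1)=2 f(3,1)=3 f(3,3)=1
t=4: f(4,0)=5 f(4,2)=4 f(4,4)=1
t=5: f(5,-1)=5 f(5,1)=9 f(5,3)=5 f(5,5)=1
t=6: f(6,0)=14 f(6,2)=14 f(6,4)=6 f(6,6)=1
Σ_s f(6,s) = 35
P = 35/64 = 35/64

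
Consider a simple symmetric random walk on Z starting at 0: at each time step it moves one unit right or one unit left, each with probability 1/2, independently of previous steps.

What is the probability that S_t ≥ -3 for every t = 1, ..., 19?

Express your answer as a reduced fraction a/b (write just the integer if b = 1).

Let f(t,s) = #length-t paths at position s with S_1..S_t all ≥ -3.
f(t,s) = f(t-1,s-1) + f(t-1,s+1) for s ≥ -3; f(t,s) = 0 for s < -3.
t=0: f(0,0)=1
t=1: f(1,-1)=1 f(1,1)=1
t=2: f(2,-2)=1 f(2,0)=2 f(2,2)=1
t=3: f(3,-3)=1 f(3,-1)=3 f(3,1)=3 f(3,3)=1
t=4: f(4,-2)=4 f(4,0)=6 f(4,2)=4 f(4,4)=1
t=5: f(5,-3)=4 f(5,-1)=10 f(5,1)=10 f(5,3)=5 f(5,5)=1
t=6: f(6,-2)=14 f(6,0)=20 f(6,2)=15 f(6,4)=6 f(6,6)=1
t=7: f(7,-3)=14 f(7,-1)=34 f(7,1)=35 f(7,3)=21 f(7,5)=7 f(7,7)=1
t=8: f(8,-2)=48 f(8,0)=69 f(8,2)=56 f(8,4)=28 f(8,6)=8 f(8,8)=1
t=9: f(9,-3)=48 f(9,-1)=117 f(9,1)=125 f(9,3)=84 f(9,5)=36 f(9,7)=9 f(9,9)=1
t=10: f(10,-2)=165 f(10,0)=242 f(10,2)=209 f(10,4)=120 f(10,6)=45 f(10,8)=10 f(10,10)=1
t=11: f(11,-3)=165 f(11,-1)=407 f(11,1)=451 f(11,3)=329 f(11,5)=165 f(11,7)=55 f(11,9)=11 f(11,11)=1
t=12: f(12,-2)=572 f(12,0)=858 f(12,2)=780 f(12,4)=494 f(12,6)=220 f(12,8)=66 f(12,10)=12 f(12,12)=1
t=13: f(13,-3)=572 f(13,-1)=1430 f(13,1)=1638 f(13,3)=1274 f(13,5)=714 f(13,7)=286 f(13,9)=78 f(13,11)=13 f(13,13)=1
t=14: f(14,-2)=2002 f(14,0)=3068 f(14,2)=2912 f(14,4)=1988 f(14,6)=1000 f(14,8)=364 f(14,10)=91 f(14,12)=14 f(14,14)=1
t=15: f(15,-3)=2002 f(15,-1)=5070 f(15,1)=5980 f(15,3)=4900 f(15,5)=2988 f(15,7)=1364 f(15,9)=455 f(15,11)=105 f(15,13)=15 f(15,15)=1
t=16: f(16,-2)=7072 f(16,0)=11050 f(16,2)=10880 f(16,4)=7888 f(16,6)=4352 f(16,8)=1819 f(16,10)=560 f(16,12)=120 f(16,14)=16 f(16,16)=1
t=17: f(17,-3)=7072 f(17,-1)=18122 f(17,1)=21930 f(17,3)=18768 f(17,5)=12240 f(17,7)=6171 f(17,9)=2379 f(17,11)=680 f(17,13)=136 f(17,15)=17 f(17,17)=1
t=18: f(18,-2)=25194 f(18,0)=40052 f(18,2)=40698 f(18,4)=31008 f(18,6)=18411 f(18,8)=8550 f(18,10)=3059 f(18,12)=816 f(18,14)=153 f(18,16)=18 f(18,18)=1
t=19: f(19,-3)=25194 f(19,-1)=65246 f(19,1)=80750 f(19,3)=71706 f(19,5)=49419 f(19,7)=26961 f(19,9)=11609 f(19,11)=3875 f(19,13)=969 f(19,15)=171 f(19,17)=19 f(19,19)=1
Σ_s f(19,s) = 335920
P = 335920/524288 = 20995/32768

Answer: 20995/32768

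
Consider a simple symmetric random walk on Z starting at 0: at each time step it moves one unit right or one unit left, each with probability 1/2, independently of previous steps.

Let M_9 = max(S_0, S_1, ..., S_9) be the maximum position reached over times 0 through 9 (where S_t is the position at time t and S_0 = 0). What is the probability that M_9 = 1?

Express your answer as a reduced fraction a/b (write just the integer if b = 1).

Let M_9 = max(S_0,...,S_9). Use the reflection principle: for j ≥ 1, #{paths with M_9 ≥ j} = #{S_9 ≥ j} + #{S_9 ≥ j+1}.
By reflection, #{M_9 ≥ 1} = #{S_9 ≥ 1} + #{S_9 ≥ 2} = 256 + 130 = 386.
#{M_9 ≥ 2} = #{S_9 ≥ 2} + #{S_9 ≥ 3} = 130 + 130 = 260.
#{M_9 = 1} = 386 - 260 = 126.
P(M_9 = 1) = 126/512 = 63/256

Answer: 63/256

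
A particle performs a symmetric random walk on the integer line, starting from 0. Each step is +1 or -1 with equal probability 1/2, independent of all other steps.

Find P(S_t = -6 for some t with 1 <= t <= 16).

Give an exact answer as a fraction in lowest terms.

Answer: 4701/32768

Derivation:
Count via complement. Let g(t,s) = #length-t paths at position s with S_1..S_t all ≠ -6.
g(t,s) = g(t-1,s-1) + g(t-1,s+1) for s ≠ -6; g(t,-6) = 0.
t=0: g(0,0)=1
t=1: g(1,-1)=1 g(1,1)=1
t=2: g(2,-2)=1 g(2,0)=2 g(2,2)=1
t=3: g(3,-3)=1 g(3,-1)=3 g(3,1)=3 g(3,3)=1
t=4: g(4,-4)=1 g(4,-2)=4 g(4,0)=6 g(4,2)=4 g(4,4)=1
t=5: g(5,-5)=1 g(5,-3)=5 g(5,-1)=10 g(5,1)=10 g(5,3)=5 g(5,5)=1
t=6: g(6,-4)=6 g(6,-2)=15 g(6,0)=20 g(6,2)=15 g(6,4)=6 g(6,6)=1
t=7: g(7,-5)=6 g(7,-3)=21 g(7,-1)=35 g(7,1)=35 g(7,3)=21 g(7,5)=7 g(7,7)=1
t=8: g(8,-4)=27 g(8,-2)=56 g(8,0)=70 g(8,2)=56 g(8,4)=28 g(8,6)=8 g(8,8)=1
t=9: g(9,-5)=27 g(9,-3)=83 g(9,-1)=126 g(9,1)=126 g(9,3)=84 g(9,5)=36 g(9,7)=9 g(9,9)=1
t=10: g(10,-4)=110 g(10,-2)=209 g(10,0)=252 g(10,2)=210 g(10,4)=120 g(10,6)=45 g(10,8)=10 g(10,10)=1
t=11: g(11,-5)=110 g(11,-3)=319 g(11,-1)=461 g(11,1)=462 g(11,3)=330 g(11,5)=165 g(11,7)=55 g(11,9)=11 g(11,11)=1
t=12: g(12,-4)=429 g(12,-2)=780 g(12,0)=923 g(12,2)=792 g(12,4)=495 g(12,6)=220 g(12,8)=66 g(12,10)=12 g(12,12)=1
t=13: g(13,-5)=429 g(13,-3)=1209 g(13,-1)=1703 g(13,1)=1715 g(13,3)=1287 g(13,5)=715 g(13,7)=286 g(13,9)=78 g(13,11)=13 g(13,13)=1
t=14: g(14,-4)=1638 g(14,-2)=2912 g(14,0)=3418 g(14,2)=3002 g(14,4)=2002 g(14,6)=1001 g(14,8)=364 g(14,10)=91 g(14,12)=14 g(14,14)=1
t=15: g(15,-5)=1638 g(15,-3)=4550 g(15,-1)=6330 g(15,1)=6420 g(15,3)=5004 g(15,5)=3003 g(15,7)=1365 g(15,9)=455 g(15,11)=105 g(15,13)=15 g(15,15)=1
t=16: g(16,-4)=6188 g(16,-2)=10880 g(16,0)=12750 g(16,2)=11424 g(16,4)=8007 g(16,6)=4368 g(16,8)=1820 g(16,10)=560 g(16,12)=120 g(16,14)=16 g(16,16)=1
Paths never hitting -6: Σ_s g(16,s) = 56134
Paths hitting -6: 2^16 - 56134 = 9402
P = 9402/65536 = 4701/32768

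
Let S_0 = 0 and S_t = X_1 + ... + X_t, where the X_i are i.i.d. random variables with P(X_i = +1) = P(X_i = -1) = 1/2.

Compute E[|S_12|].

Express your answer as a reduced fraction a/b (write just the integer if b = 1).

Answer: 693/256

Derivation:
S_12 takes values m ≡ 0 (mod 2) with |m| ≤ 12; P(S_12=m) = C(12,(12+m)/2)/2^12.
Total paths: 2^12 = 4096
Distribution: P(S=-12)=1/4096, P(S=-10)=12/4096, P(S=-8)=66/4096, P(S=-6)=220/4096, P(S=-4)=495/4096, P(S=-2)=792/4096, P(S=0)=924/4096, P(S=2)=792/4096, P(S=4)=495/4096, P(S=6)=220/4096, P(S=8)=66/4096, P(S=10)=12/4096, P(S=12)=1/4096
E[|S_12|] = Σ_m |m|·P(S_12=m) = 11088/4096 = 693/256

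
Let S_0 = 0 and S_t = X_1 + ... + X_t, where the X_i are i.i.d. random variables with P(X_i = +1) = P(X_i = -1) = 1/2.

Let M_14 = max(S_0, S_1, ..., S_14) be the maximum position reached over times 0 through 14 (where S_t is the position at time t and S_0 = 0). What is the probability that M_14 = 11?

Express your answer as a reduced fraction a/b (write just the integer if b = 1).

Answer: 7/8192

Derivation:
Let M_14 = max(S_0,...,S_14). Use the reflection principle: for j ≥ 1, #{paths with M_14 ≥ j} = #{S_14 ≥ j} + #{S_14 ≥ j+1}.
By reflection, #{M_14 ≥ 11} = #{S_14 ≥ 11} + #{S_14 ≥ 12} = 15 + 15 = 30.
#{M_14 ≥ 12} = #{S_14 ≥ 12} + #{S_14 ≥ 13} = 15 + 1 = 16.
#{M_14 = 11} = 30 - 16 = 14.
P(M_14 = 11) = 14/16384 = 7/8192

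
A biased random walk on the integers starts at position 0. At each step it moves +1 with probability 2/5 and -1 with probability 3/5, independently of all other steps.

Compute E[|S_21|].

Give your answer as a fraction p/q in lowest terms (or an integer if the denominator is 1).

S_21 takes values m ≡ 1 (mod 2) with |m| ≤ 21; P(S_21=m) = C(21,(21+m)/2) · (2/5)^((21+m)/2) · (3/5)^((21-m)/2).
Distribution: P(S=-21)=10460353203/476837158203125, P(S=-19)=146444944842/476837158203125, P(S=-17)=195259926456/95367431640625, P(S=-15)=824430800592/95367431640625, P(S=-13)=2473292401776/95367431640625, P(S=-11)=28030647220128/476837158203125, P(S=-9)=49832261724672/476837158203125, P(S=-7)=14237789064192/95367431640625, P(S=-5)=16610753908224/95367431640625, P(S=-3)=15995540800512/95367431640625, P(S=-1)=63982163202048/476837158203125, P(S=1)=42654775468032/476837158203125, P(S=3)=4739419496448/95367431640625, P(S=5)=2187424382976/95367431640625, P(S=7)=833304526848/95367431640625, P(S=9)=1296251486208/476837158203125, P(S=11)=324062871552/476837158203125, P(S=13)=12708347904/95367431640625, P(S=15)=1882718208/95367431640625, P(S=17)=198180864/95367431640625, P(S=19)=66060288/476837158203125, P(S=21)=2097152/476837158203125
E[|S_21|] = Σ_m |m|·P(S_21=m) = 486068685662721/95367431640625

Answer: 486068685662721/95367431640625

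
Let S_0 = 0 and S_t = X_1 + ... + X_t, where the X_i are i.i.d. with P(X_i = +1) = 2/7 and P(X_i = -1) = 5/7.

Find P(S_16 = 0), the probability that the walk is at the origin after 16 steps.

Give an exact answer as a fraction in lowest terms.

To be at 0 after 16 steps: need exactly 8 steps of +1 and 8 of -1.
Number of such sequences: C(16,8) = 12870
Each has probability (2/7)^8 · (5/7)^8 = 100000000/33232930569601
P = 12870 · 100000000/33232930569601 = 1287000000000/33232930569601

Answer: 1287000000000/33232930569601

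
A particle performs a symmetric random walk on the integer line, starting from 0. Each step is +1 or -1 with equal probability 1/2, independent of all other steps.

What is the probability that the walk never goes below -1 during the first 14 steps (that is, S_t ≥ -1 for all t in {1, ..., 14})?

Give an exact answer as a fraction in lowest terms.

Let f(t,s) = #length-t paths at position s with S_1..S_t all ≥ -1.
f(t,s) = f(t-1,s-1) + f(t-1,s+1) for s ≥ -1; f(t,s) = 0 for s < -1.
t=0: f(0,0)=1
t=1: f(1,-1)=1 f(1,1)=1
t=2: f(2,0)=2 f(2,2)=1
t=3: f(3,-1)=2 f(3,1)=3 f(3,3)=1
t=4: f(4,0)=5 f(4,2)=4 f(4,4)=1
t=5: f(5,-1)=5 f(5,1)=9 f(5,3)=5 f(5,5)=1
t=6: f(6,0)=14 f(6,2)=14 f(6,4)=6 f(6,6)=1
t=7: f(7,-1)=14 f(7,1)=28 f(7,3)=20 f(7,5)=7 f(7,7)=1
t=8: f(8,0)=42 f(8,2)=48 f(8,4)=27 f(8,6)=8 f(8,8)=1
t=9: f(9,-1)=42 f(9,1)=90 f(9,3)=75 f(9,5)=35 f(9,7)=9 f(9,9)=1
t=10: f(10,0)=132 f(10,2)=165 f(10,4)=110 f(10,6)=44 f(10,8)=10 f(10,10)=1
t=11: f(11,-1)=132 f(11,1)=297 f(11,3)=275 f(11,5)=154 f(11,7)=54 f(11,9)=11 f(11,11)=1
t=12: f(12,0)=429 f(12,2)=572 f(12,4)=429 f(12,6)=208 f(12,8)=65 f(12,10)=12 f(12,12)=1
t=13: f(13,-1)=429 f(13,1)=1001 f(13,3)=1001 f(13,5)=637 f(13,7)=273 f(13,9)=77 f(13,11)=13 f(13,13)=1
t=14: f(14,0)=1430 f(14,2)=2002 f(14,4)=1638 f(14,6)=910 f(14,8)=350 f(14,10)=90 f(14,12)=14 f(14,14)=1
Σ_s f(14,s) = 6435
P = 6435/16384 = 6435/16384

Answer: 6435/16384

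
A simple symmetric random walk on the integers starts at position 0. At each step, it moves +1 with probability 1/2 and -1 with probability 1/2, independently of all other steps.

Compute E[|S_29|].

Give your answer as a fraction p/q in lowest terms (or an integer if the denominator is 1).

S_29 takes values m ≡ 1 (mod 2) with |m| ≤ 29; P(S_29=m) = C(29,(29+m)/2)/2^29.
Total paths: 2^29 = 536870912
Distribution: P(S=-29)=1/536870912, P(S=-27)=29/536870912, P(S=-25)=406/536870912, P(S=-23)=3654/536870912, P(S=-21)=23751/536870912, P(S=-19)=118755/536870912, P(S=-17)=475020/536870912, P(S=-15)=1560780/536870912, P(S=-13)=4292145/536870912, P(S=-11)=10015005/536870912, P(S=-9)=20030010/536870912, P(S=-7)=34597290/536870912, P(S=-5)=51895935/536870912, P(S=-3)=67863915/536870912, P(S=-1)=77558760/536870912, P(S=1)=77558760/536870912, P(S=3)=67863915/536870912, P(S=5)=51895935/536870912, P(S=7)=34597290/536870912, P(S=9)=20030010/536870912, P(S=11)=10015005/536870912, P(S=13)=4292145/536870912, P(S=15)=1560780/536870912, P(S=17)=475020/536870912, P(S=19)=118755/536870912, P(S=21)=23751/536870912, P(S=23)=3654/536870912, P(S=25)=406/536870912, P(S=27)=29/536870912, P(S=29)=1/536870912
E[|S_29|] = Σ_m |m|·P(S_29=m) = 2326762800/536870912 = 145422675/33554432

Answer: 145422675/33554432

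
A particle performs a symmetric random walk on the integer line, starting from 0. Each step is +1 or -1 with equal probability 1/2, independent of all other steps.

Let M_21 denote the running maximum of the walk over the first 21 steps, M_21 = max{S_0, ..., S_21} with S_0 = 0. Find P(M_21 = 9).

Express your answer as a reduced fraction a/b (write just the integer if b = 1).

Let M_21 = max(S_0,...,S_21). Use the reflection principle: for j ≥ 1, #{paths with M_21 ≥ j} = #{S_21 ≥ j} + #{S_21 ≥ j+1}.
By reflection, #{M_21 ≥ 9} = #{S_21 ≥ 9} + #{S_21 ≥ 10} = 82160 + 27896 = 110056.
#{M_21 ≥ 10} = #{S_21 ≥ 10} + #{S_21 ≥ 11} = 27896 + 27896 = 55792.
#{M_21 = 9} = 110056 - 55792 = 54264.
P(M_21 = 9) = 54264/2097152 = 6783/262144

Answer: 6783/262144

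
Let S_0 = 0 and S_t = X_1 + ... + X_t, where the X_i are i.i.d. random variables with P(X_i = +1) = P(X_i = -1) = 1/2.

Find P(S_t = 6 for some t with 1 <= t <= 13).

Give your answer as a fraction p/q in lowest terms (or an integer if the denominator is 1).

Count via complement. Let g(t,s) = #length-t paths at position s with S_1..S_t all ≠ 6.
g(t,s) = g(t-1,s-1) + g(t-1,s+1) for s ≠ 6; g(t,6) = 0.
t=0: g(0,0)=1
t=1: g(1,-1)=1 g(1,1)=1
t=2: g(2,-2)=1 g(2,0)=2 g(2,2)=1
t=3: g(3,-3)=1 g(3,-1)=3 g(3,1)=3 g(3,3)=1
t=4: g(4,-4)=1 g(4,-2)=4 g(4,0)=6 g(4,2)=4 g(4,4)=1
t=5: g(5,-5)=1 g(5,-3)=5 g(5,-1)=10 g(5,1)=10 g(5,3)=5 g(5,5)=1
t=6: g(6,-6)=1 g(6,-4)=6 g(6,-2)=15 g(6,0)=20 g(6,2)=15 g(6,4)=6
t=7: g(7,-7)=1 g(7,-5)=7 g(7,-3)=21 g(7,-1)=35 g(7,1)=35 g(7,3)=21 g(7,5)=6
t=8: g(8,-8)=1 g(8,-6)=8 g(8,-4)=28 g(8,-2)=56 g(8,0)=70 g(8,2)=56 g(8,4)=27
t=9: g(9,-9)=1 g(9,-7)=9 g(9,-5)=36 g(9,-3)=84 g(9,-1)=126 g(9,1)=126 g(9,3)=83 g(9,5)=27
t=10: g(10,-10)=1 g(10,-8)=10 g(10,-6)=45 g(10,-4)=120 g(10,-2)=210 g(10,0)=252 g(10,2)=209 g(10,4)=110
t=11: g(11,-11)=1 g(11,-9)=11 g(11,-7)=55 g(11,-5)=165 g(11,-3)=330 g(11,-1)=462 g(11,1)=461 g(11,3)=319 g(11,5)=110
t=12: g(12,-12)=1 g(12,-10)=12 g(12,-8)=66 g(12,-6)=220 g(12,-4)=495 g(12,-2)=792 g(12,0)=923 g(12,2)=780 g(12,4)=429
t=13: g(13,-13)=1 g(13,-11)=13 g(13,-9)=78 g(13,-7)=286 g(13,-5)=715 g(13,-3)=1287 g(13,-1)=1715 g(13,1)=1703 g(13,3)=1209 g(13,5)=429
Paths never hitting 6: Σ_s g(13,s) = 7436
Paths hitting 6: 2^13 - 7436 = 756
P = 756/8192 = 189/2048

Answer: 189/2048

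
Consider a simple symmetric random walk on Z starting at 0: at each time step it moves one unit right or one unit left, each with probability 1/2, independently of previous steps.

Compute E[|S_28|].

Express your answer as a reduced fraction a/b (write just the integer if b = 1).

S_28 takes values m ≡ 0 (mod 2) with |m| ≤ 28; P(S_28=m) = C(28,(28+m)/2)/2^28.
Total paths: 2^28 = 268435456
Distribution: P(S=-28)=1/268435456, P(S=-26)=28/268435456, P(S=-24)=378/268435456, P(S=-22)=3276/268435456, P(S=-20)=20475/268435456, P(S=-18)=98280/268435456, P(S=-16)=376740/268435456, P(S=-14)=1184040/268435456, P(S=-12)=3108105/268435456, P(S=-10)=6906900/268435456, P(S=-8)=13123110/268435456, P(S=-6)=21474180/268435456, P(S=-4)=30421755/268435456, P(S=-2)=37442160/268435456, P(S=0)=40116600/268435456, P(S=2)=37442160/268435456, P(S=4)=30421755/268435456, P(S=6)=21474180/268435456, P(S=8)=13123110/268435456, P(S=10)=6906900/268435456, P(S=12)=3108105/268435456, P(S=14)=1184040/268435456, P(S=16)=376740/268435456, P(S=18)=98280/268435456, P(S=20)=20475/268435456, P(S=22)=3276/268435456, P(S=24)=378/268435456, P(S=26)=28/268435456, P(S=28)=1/268435456
E[|S_28|] = Σ_m |m|·P(S_28=m) = 1123264800/268435456 = 35102025/8388608

Answer: 35102025/8388608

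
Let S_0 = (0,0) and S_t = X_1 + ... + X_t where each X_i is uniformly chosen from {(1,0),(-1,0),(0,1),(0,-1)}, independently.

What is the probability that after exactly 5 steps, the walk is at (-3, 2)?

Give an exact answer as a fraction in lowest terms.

Answer: 5/512

Derivation:
Let h be the number of horizontal steps (so 5-h are vertical). To end at (-3,2) need (h-3)/2 right-steps and ((5-h)+2)/2 up-steps.
Sum over h with 3 ≤ h ≤ 3, h ≡ 1 (mod 2), 5-h ≡ 0 (mod 2):
h=3: C(5,3)·C(3,0)·C(2,2) = 10·1·1 = 10
Total favorable: 10
Total paths: 4^5 = 1024
P = 10/1024 = 5/512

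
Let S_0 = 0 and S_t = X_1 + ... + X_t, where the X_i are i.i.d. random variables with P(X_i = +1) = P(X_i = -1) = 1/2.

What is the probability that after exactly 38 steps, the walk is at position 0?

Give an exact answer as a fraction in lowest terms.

To return to 0 after 38 steps: need exactly 19 steps of +1 and 19 of -1.
Favorable paths: C(38,19) = 35345263800
Total paths: 2^38 = 274877906944
P = 35345263800/274877906944 = 4418157975/34359738368

Answer: 4418157975/34359738368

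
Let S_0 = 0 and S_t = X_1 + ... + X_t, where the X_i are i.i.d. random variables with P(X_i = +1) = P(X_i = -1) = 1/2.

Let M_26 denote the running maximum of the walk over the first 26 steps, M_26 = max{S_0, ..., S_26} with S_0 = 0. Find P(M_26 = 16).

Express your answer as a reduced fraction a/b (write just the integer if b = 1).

Let M_26 = max(S_0,...,S_26). Use the reflection principle: for j ≥ 1, #{paths with M_26 ≥ j} = #{S_26 ≥ j} + #{S_26 ≥ j+1}.
By reflection, #{M_26 ≥ 16} = #{S_26 ≥ 16} + #{S_26 ≥ 17} = 83682 + 17902 = 101584.
#{M_26 ≥ 17} = #{S_26 ≥ 17} + #{S_26 ≥ 18} = 17902 + 17902 = 35804.
#{M_26 = 16} = 101584 - 35804 = 65780.
P(M_26 = 16) = 65780/67108864 = 16445/16777216

Answer: 16445/16777216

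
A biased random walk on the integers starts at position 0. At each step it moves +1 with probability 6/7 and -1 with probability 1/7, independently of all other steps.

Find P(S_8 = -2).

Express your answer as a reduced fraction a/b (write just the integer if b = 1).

To reach position -2 after 8 steps: need 3 steps of +1 and 5 steps of -1.
Number of such sequences: C(8,3) = 56
Each has probability (6/7)^3 · (1/7)^5 = 216/5764801
P = 56 · 216/5764801 = 1728/823543

Answer: 1728/823543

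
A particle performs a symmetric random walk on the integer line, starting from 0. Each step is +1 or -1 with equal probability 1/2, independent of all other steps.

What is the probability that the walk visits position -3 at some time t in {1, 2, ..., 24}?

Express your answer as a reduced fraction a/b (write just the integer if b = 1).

Count via complement. Let g(t,s) = #length-t paths at position s with S_1..S_t all ≠ -3.
g(t,s) = g(t-1,s-1) + g(t-1,s+1) for s ≠ -3; g(t,-3) = 0.
t=0: g(0,0)=1
t=1: g(1,-1)=1 g(1,1)=1
t=2: g(2,-2)=1 g(2,0)=2 g(2,2)=1
t=3: g(3,-1)=3 g(3,1)=3 g(3,3)=1
t=4: g(4,-2)=3 g(4,0)=6 g(4,2)=4 g(4,4)=1
t=5: g(5,-1)=9 g(5,1)=10 g(5,3)=5 g(5,5)=1
t=6: g(6,-2)=9 g(6,0)=19 g(6,2)=15 g(6,4)=6 g(6,6)=1
t=7: g(7,-1)=28 g(7,1)=34 g(7,3)=21 g(7,5)=7 g(7,7)=1
t=8: g(8,-2)=28 g(8,0)=62 g(8,2)=55 g(8,4)=28 g(8,6)=8 g(8,8)=1
t=9: g(9,-1)=90 g(9,1)=117 g(9,3)=83 g(9,5)=36 g(9,7)=9 g(9,9)=1
t=10: g(10,-2)=90 g(10,0)=207 g(10,2)=200 g(10,4)=119 g(10,6)=45 g(10,8)=10 g(10,10)=1
t=11: g(11,-1)=297 g(11,1)=407 g(11,3)=319 g(11,5)=164 g(11,7)=55 g(11,9)=11 g(11,11)=1
t=12: g(12,-2)=297 g(12,0)=704 g(12,2)=726 g(12,4)=483 g(12,6)=219 g(12,8)=66 g(12,10)=12 g(12,12)=1
t=13: g(13,-1)=1001 g(13,1)=1430 g(13,3)=1209 g(13,5)=702 g(13,7)=285 g(13,9)=78 g(13,11)=13 g(13,13)=1
t=14: g(14,-2)=1001 g(14,0)=2431 g(14,2)=2639 g(14,4)=1911 g(14,6)=987 g(14,8)=363 g(14,10)=91 g(14,12)=14 g(14,14)=1
t=15: g(15,-1)=3432 g(15,1)=5070 g(15,3)=4550 g(15,5)=2898 g(15,7)=1350 g(15,9)=454 g(15,11)=105 g(15,13)=15 g(15,15)=1
t=16: g(16,-2)=3432 g(16,0)=8502 g(16,2)=9620 g(16,4)=7448 g(16,6)=4248 g(16,8)=1804 g(16,10)=559 g(16,12)=120 g(16,14)=16 g(16,16)=1
t=17: g(17,-1)=11934 g(17,1)=18122 g(17,3)=17068 g(17,5)=11696 g(17,7)=6052 g(17,9)=2363 g(17,11)=679 g(17,13)=136 g(17,15)=17 g(17,17)=1
t=18: g(18,-2)=11934 g(18,0)=30056 g(18,2)=35190 g(18,4)=28764 g(18,6)=17748 g(18,8)=8415 g(18,10)=3042 g(18,12)=815 g(18,14)=153 g(18,16)=18 g(18,18)=1
t=19: g(19,-1)=41990 g(19,1)=65246 g(19,3)=63954 g(19,5)=46512 g(19,7)=26163 g(19,9)=11457 g(19,11)=3857 g(19,13)=968 g(19,15)=171 g(19,17)=19 g(19,19)=1
t=20: g(20,-2)=41990 g(20,0)=107236 g(20,2)=129200 g(20,4)=110466 g(20,6)=72675 g(20,8)=37620 g(20,10)=15314 g(20,12)=4825 g(20,14)=1139 g(20,16)=190 g(20,18)=20 g(20,20)=1
t=21: g(21,-1)=149226 g(21,1)=236436 g(21,3)=239666 g(21,5)=183141 g(21,7)=110295 g(21,9)=52934 g(21,11)=20139 g(21,13)=5964 g(21,15)=1329 g(21,17)=210 g(21,19)=21 g(21,21)=1
t=22: g(22,-2)=149226 g(22,0)=385662 g(22,2)=476102 g(22,4)=422807 g(22,6)=293436 g(22,8)=163229 g(22,10)=73073 g(22,12)=26103 g(22,14)=7293 g(22,16)=1539 g(22,18)=231 g(22,20)=22 g(22,22)=1
t=23: g(23,-1)=534888 g(23,1)=861764 g(23,3)=898909 g(23,5)=716243 g(23,7)=456665 g(23,9)=236302 g(23,11)=99176 g(23,13)=33396 g(23,15)=8832 g(23,17)=1770 g(23,19)=253 g(23,21)=23 g(23,23)=1
t=24: g(24,-2)=534888 g(24,0)=1396652 g(24,2)=1760673 g(24,4)=1615152 g(24,6)=1172908 g(24,8)=692967 g(24,10)=335478 g(24,12)=132572 g(24,14)=42228 g(24,16)=10602 g(24,18)=2023 g(24,20)=276 g(24,22)=24 g(24,24)=1
Paths never hitting -3: Σ_s g(24,s) = 7696444
Paths hitting -3: 2^24 - 7696444 = 9080772
P = 9080772/16777216 = 2270193/4194304

Answer: 2270193/4194304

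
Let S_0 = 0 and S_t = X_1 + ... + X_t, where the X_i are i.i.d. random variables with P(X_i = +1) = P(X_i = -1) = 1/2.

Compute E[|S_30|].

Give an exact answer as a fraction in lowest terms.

Answer: 145422675/33554432

Derivation:
S_30 takes values m ≡ 0 (mod 2) with |m| ≤ 30; P(S_30=m) = C(30,(30+m)/2)/2^30.
Total paths: 2^30 = 1073741824
Distribution: P(S=-30)=1/1073741824, P(S=-28)=30/1073741824, P(S=-26)=435/1073741824, P(S=-24)=4060/1073741824, P(S=-22)=27405/1073741824, P(S=-20)=142506/1073741824, P(S=-18)=593775/1073741824, P(S=-16)=2035800/1073741824, P(S=-14)=5852925/1073741824, P(S=-12)=14307150/1073741824, P(S=-10)=30045015/1073741824, P(S=-8)=54627300/1073741824, P(S=-6)=86493225/1073741824, P(S=-4)=119759850/1073741824, P(S=-2)=145422675/1073741824, P(S=0)=155117520/1073741824, P(S=2)=145422675/1073741824, P(S=4)=119759850/1073741824, P(S=6)=86493225/1073741824, P(S=8)=54627300/1073741824, P(S=10)=30045015/1073741824, P(S=12)=14307150/1073741824, P(S=14)=5852925/1073741824, P(S=16)=2035800/1073741824, P(S=18)=593775/1073741824, P(S=20)=142506/1073741824, P(S=22)=27405/1073741824, P(S=24)=4060/1073741824, P(S=26)=435/1073741824, P(S=28)=30/1073741824, P(S=30)=1/1073741824
E[|S_30|] = Σ_m |m|·P(S_30=m) = 4653525600/1073741824 = 145422675/33554432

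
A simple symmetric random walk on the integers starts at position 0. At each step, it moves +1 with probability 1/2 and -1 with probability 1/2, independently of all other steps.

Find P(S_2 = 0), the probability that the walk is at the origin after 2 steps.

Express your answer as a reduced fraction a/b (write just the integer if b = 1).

To return to 0 after 2 steps: need exactly 1 step of +1 and 1 of -1.
Favorable paths: C(2,1) = 2
Total paths: 2^2 = 4
P = 2/4 = 1/2

Answer: 1/2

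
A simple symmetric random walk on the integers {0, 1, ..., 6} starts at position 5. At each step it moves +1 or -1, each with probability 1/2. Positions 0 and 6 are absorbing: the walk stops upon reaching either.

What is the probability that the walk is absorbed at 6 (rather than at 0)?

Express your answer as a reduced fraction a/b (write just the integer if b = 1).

Symmetric walk (p = 1/2): the harmonic-function argument gives P(hit 6 before 0 | start at 5) = a/N.
P = 5/6 = 5/6

Answer: 5/6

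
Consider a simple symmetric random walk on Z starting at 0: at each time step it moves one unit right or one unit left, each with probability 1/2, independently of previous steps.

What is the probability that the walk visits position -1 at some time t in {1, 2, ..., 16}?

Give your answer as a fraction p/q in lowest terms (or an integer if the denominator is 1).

Answer: 26333/32768

Derivation:
Count via complement. Let g(t,s) = #length-t paths at position s with S_1..S_t all ≠ -1.
g(t,s) = g(t-1,s-1) + g(t-1,s+1) for s ≠ -1; g(t,-1) = 0.
t=0: g(0,0)=1
t=1: g(1,1)=1
t=2: g(2,0)=1 g(2,2)=1
t=3: g(3,1)=2 g(3,3)=1
t=4: g(4,0)=2 g(4,2)=3 g(4,4)=1
t=5: g(5,1)=5 g(5,3)=4 g(5,5)=1
t=6: g(6,0)=5 g(6,2)=9 g(6,4)=5 g(6,6)=1
t=7: g(7,1)=14 g(7,3)=14 g(7,5)=6 g(7,7)=1
t=8: g(8,0)=14 g(8,2)=28 g(8,4)=20 g(8,6)=7 g(8,8)=1
t=9: g(9,1)=42 g(9,3)=48 g(9,5)=27 g(9,7)=8 g(9,9)=1
t=10: g(10,0)=42 g(10,2)=90 g(10,4)=75 g(10,6)=35 g(10,8)=9 g(10,10)=1
t=11: g(11,1)=132 g(11,3)=165 g(11,5)=110 g(11,7)=44 g(11,9)=10 g(11,11)=1
t=12: g(12,0)=132 g(12,2)=297 g(12,4)=275 g(12,6)=154 g(12,8)=54 g(12,10)=11 g(12,12)=1
t=13: g(13,1)=429 g(13,3)=572 g(13,5)=429 g(13,7)=208 g(13,9)=65 g(13,11)=12 g(13,13)=1
t=14: g(14,0)=429 g(14,2)=1001 g(14,4)=1001 g(14,6)=637 g(14,8)=273 g(14,10)=77 g(14,12)=13 g(14,14)=1
t=15: g(15,1)=1430 g(15,3)=2002 g(15,5)=1638 g(15,7)=910 g(15,9)=350 g(15,11)=90 g(15,13)=14 g(15,15)=1
t=16: g(16,0)=1430 g(16,2)=3432 g(16,4)=3640 g(16,6)=2548 g(16,8)=1260 g(16,10)=440 g(16,12)=104 g(16,14)=15 g(16,16)=1
Paths never hitting -1: Σ_s g(16,s) = 12870
Paths hitting -1: 2^16 - 12870 = 52666
P = 52666/65536 = 26333/32768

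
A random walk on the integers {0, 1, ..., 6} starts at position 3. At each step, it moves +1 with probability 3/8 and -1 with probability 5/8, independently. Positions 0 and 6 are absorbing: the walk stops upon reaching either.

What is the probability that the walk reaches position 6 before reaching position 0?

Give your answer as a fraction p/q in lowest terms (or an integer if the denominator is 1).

Answer: 27/152

Derivation:
Biased walk: p = 3/8, q = 5/8, r = q/p = 5/3
Gambler's ruin: P(hit 6 before 0 | start at 3) = (1 - r^a)/(1 - r^N)
r^3 = 125/27; r^6 = 15625/729
P = (1 - 125/27) / (1 - 15625/729) = -98/27 / -14896/729 = 27/152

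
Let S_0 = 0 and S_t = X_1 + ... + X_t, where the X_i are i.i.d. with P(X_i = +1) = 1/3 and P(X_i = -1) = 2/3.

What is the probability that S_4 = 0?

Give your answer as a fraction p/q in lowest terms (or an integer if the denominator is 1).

To be at 0 after 4 steps: need exactly 2 steps of +1 and 2 of -1.
Number of such sequences: C(4,2) = 6
Each has probability (1/3)^2 · (2/3)^2 = 4/81
P = 6 · 4/81 = 8/27

Answer: 8/27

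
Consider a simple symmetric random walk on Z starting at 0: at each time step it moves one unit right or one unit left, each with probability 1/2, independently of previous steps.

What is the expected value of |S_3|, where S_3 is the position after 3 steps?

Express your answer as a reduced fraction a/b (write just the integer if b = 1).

S_3 takes values m ≡ 1 (mod 2) with |m| ≤ 3; P(S_3=m) = C(3,(3+m)/2)/2^3.
Total paths: 2^3 = 8
Distribution: P(S=-3)=1/8, P(S=-1)=3/8, P(S=1)=3/8, P(S=3)=1/8
E[|S_3|] = Σ_m |m|·P(S_3=m) = 12/8 = 3/2

Answer: 3/2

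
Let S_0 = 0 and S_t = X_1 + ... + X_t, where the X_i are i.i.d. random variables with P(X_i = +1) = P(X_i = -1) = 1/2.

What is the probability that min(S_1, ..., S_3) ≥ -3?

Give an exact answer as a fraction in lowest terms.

Let f(t,s) = #length-t paths at position s with S_1..S_t all ≥ -3.
f(t,s) = f(t-1,s-1) + f(t-1,s+1) for s ≥ -3; f(t,s) = 0 for s < -3.
t=0: f(0,0)=1
t=1: f(1,-1)=1 f(1,1)=1
t=2: f(2,-2)=1 f(2,0)=2 f(2,2)=1
t=3: f(3,-3)=1 f(3,-1)=3 f(3,1)=3 f(3,3)=1
Σ_s f(3,s) = 8
P = 8/8 = 1

Answer: 1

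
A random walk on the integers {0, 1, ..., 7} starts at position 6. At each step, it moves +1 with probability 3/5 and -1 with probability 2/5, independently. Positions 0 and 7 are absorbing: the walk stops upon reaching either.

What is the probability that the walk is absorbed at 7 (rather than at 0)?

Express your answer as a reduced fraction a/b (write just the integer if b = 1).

Answer: 1995/2059

Derivation:
Biased walk: p = 3/5, q = 2/5, r = q/p = 2/3
Gambler's ruin: P(hit 7 before 0 | start at 6) = (1 - r^a)/(1 - r^N)
r^6 = 64/729; r^7 = 128/2187
P = (1 - 64/729) / (1 - 128/2187) = 665/729 / 2059/2187 = 1995/2059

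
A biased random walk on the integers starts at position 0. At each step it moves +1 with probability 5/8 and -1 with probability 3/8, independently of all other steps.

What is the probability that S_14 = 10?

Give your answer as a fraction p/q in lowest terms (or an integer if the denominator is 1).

Answer: 199951171875/4398046511104

Derivation:
To reach position 10 after 14 steps: need 12 steps of +1 and 2 steps of -1.
Number of such sequences: C(14,12) = 91
Each has probability (5/8)^12 · (3/8)^2 = 2197265625/4398046511104
P = 91 · 2197265625/4398046511104 = 199951171875/4398046511104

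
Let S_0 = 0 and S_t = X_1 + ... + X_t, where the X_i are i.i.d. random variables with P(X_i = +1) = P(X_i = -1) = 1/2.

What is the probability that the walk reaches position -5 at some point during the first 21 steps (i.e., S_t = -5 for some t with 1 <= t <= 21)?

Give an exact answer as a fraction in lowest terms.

Answer: 300185/1048576

Derivation:
Count via complement. Let g(t,s) = #length-t paths at position s with S_1..S_t all ≠ -5.
g(t,s) = g(t-1,s-1) + g(t-1,s+1) for s ≠ -5; g(t,-5) = 0.
t=0: g(0,0)=1
t=1: g(1,-1)=1 g(1,1)=1
t=2: g(2,-2)=1 g(2,0)=2 g(2,2)=1
t=3: g(3,-3)=1 g(3,-1)=3 g(3,1)=3 g(3,3)=1
t=4: g(4,-4)=1 g(4,-2)=4 g(4,0)=6 g(4,2)=4 g(4,4)=1
t=5: g(5,-3)=5 g(5,-1)=10 g(5,1)=10 g(5,3)=5 g(5,5)=1
t=6: g(6,-4)=5 g(6,-2)=15 g(6,0)=20 g(6,2)=15 g(6,4)=6 g(6,6)=1
t=7: g(7,-3)=20 g(7,-1)=35 g(7,1)=35 g(7,3)=21 g(7,5)=7 g(7,7)=1
t=8: g(8,-4)=20 g(8,-2)=55 g(8,0)=70 g(8,2)=56 g(8,4)=28 g(8,6)=8 g(8,8)=1
t=9: g(9,-3)=75 g(9,-1)=125 g(9,1)=126 g(9,3)=84 g(9,5)=36 g(9,7)=9 g(9,9)=1
t=10: g(10,-4)=75 g(10,-2)=200 g(10,0)=251 g(10,2)=210 g(10,4)=120 g(10,6)=45 g(10,8)=10 g(10,10)=1
t=11: g(11,-3)=275 g(11,-1)=451 g(11,1)=461 g(11,3)=330 g(11,5)=165 g(11,7)=55 g(11,9)=11 g(11,11)=1
t=12: g(12,-4)=275 g(12,-2)=726 g(12,0)=912 g(12,2)=791 g(12,4)=495 g(12,6)=220 g(12,8)=66 g(12,10)=12 g(12,12)=1
t=13: g(13,-3)=1001 g(13,-1)=1638 g(13,1)=1703 g(13,3)=1286 g(13,5)=715 g(13,7)=286 g(13,9)=78 g(13,11)=13 g(13,13)=1
t=14: g(14,-4)=1001 g(14,-2)=2639 g(14,0)=3341 g(14,2)=2989 g(14,4)=2001 g(14,6)=1001 g(14,8)=364 g(14,10)=91 g(14,12)=14 g(14,14)=1
t=15: g(15,-3)=3640 g(15,-1)=5980 g(15,1)=6330 g(15,3)=4990 g(15,5)=3002 g(15,7)=1365 g(15,9)=455 g(15,11)=105 g(15,13)=15 g(15,15)=1
t=16: g(16,-4)=3640 g(16,-2)=9620 g(16,0)=12310 g(16,2)=11320 g(16,4)=7992 g(16,6)=4367 g(16,8)=1820 g(16,10)=560 g(16,12)=120 g(16,14)=16 g(16,16)=1
t=17: g(17,-3)=13260 g(17,-1)=21930 g(17,1)=23630 g(17,3)=19312 g(17,5)=12359 g(17,7)=6187 g(17,9)=2380 g(17,11)=680 g(17,13)=136 g(17,15)=17 g(17,17)=1
t=18: g(18,-4)=13260 g(18,-2)=35190 g(18,0)=45560 g(18,2)=42942 g(18,4)=31671 g(18,6)=18546 g(18,8)=8567 g(18,10)=3060 g(18,12)=816 g(18,14)=153 g(18,16)=18 g(18,18)=1
t=19: g(19,-3)=48450 g(19,-1)=80750 g(19,1)=88502 g(19,3)=74613 g(19,5)=50217 g(19,7)=27113 g(19,9)=11627 g(19,11)=3876 g(19,13)=969 g(19,15)=171 g(19,17)=19 g(19,19)=1
t=20: g(20,-4)=48450 g(20,-2)=129200 g(20,0)=169252 g(20,2)=163115 g(20,4)=124830 g(20,6)=77330 g(20,8)=38740 g(20,10)=15503 g(20,12)=4845 g(20,14)=1140 g(20,16)=190 g(20,18)=20 g(20,20)=1
t=21: g(21,-3)=177650 g(21,-1)=298452 g(21,1)=332367 g(21,3)=287945 g(21,5)=202160 g(21,7)=116070 g(21,9)=54243 g(21,11)=20348 g(21,13)=5985 g(21,15)=1330 g(21,17)=210 g(21,19)=21 g(21,21)=1
Paths never hitting -5: Σ_s g(21,s) = 1496782
Paths hitting -5: 2^21 - 1496782 = 600370
P = 600370/2097152 = 300185/1048576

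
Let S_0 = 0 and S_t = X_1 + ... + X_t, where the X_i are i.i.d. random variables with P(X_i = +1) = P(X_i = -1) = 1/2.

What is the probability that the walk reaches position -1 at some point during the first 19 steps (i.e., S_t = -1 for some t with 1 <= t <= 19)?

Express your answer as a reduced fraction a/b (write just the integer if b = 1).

Count via complement. Let g(t,s) = #length-t paths at position s with S_1..S_t all ≠ -1.
g(t,s) = g(t-1,s-1) + g(t-1,s+1) for s ≠ -1; g(t,-1) = 0.
t=0: g(0,0)=1
t=1: g(1,1)=1
t=2: g(2,0)=1 g(2,2)=1
t=3: g(3,1)=2 g(3,3)=1
t=4: g(4,0)=2 g(4,2)=3 g(4,4)=1
t=5: g(5,1)=5 g(5,3)=4 g(5,5)=1
t=6: g(6,0)=5 g(6,2)=9 g(6,4)=5 g(6,6)=1
t=7: g(7,1)=14 g(7,3)=14 g(7,5)=6 g(7,7)=1
t=8: g(8,0)=14 g(8,2)=28 g(8,4)=20 g(8,6)=7 g(8,8)=1
t=9: g(9,1)=42 g(9,3)=48 g(9,5)=27 g(9,7)=8 g(9,9)=1
t=10: g(10,0)=42 g(10,2)=90 g(10,4)=75 g(10,6)=35 g(10,8)=9 g(10,10)=1
t=11: g(11,1)=132 g(11,3)=165 g(11,5)=110 g(11,7)=44 g(11,9)=10 g(11,11)=1
t=12: g(12,0)=132 g(12,2)=297 g(12,4)=275 g(12,6)=154 g(12,8)=54 g(12,10)=11 g(12,12)=1
t=13: g(13,1)=429 g(13,3)=572 g(13,5)=429 g(13,7)=208 g(13,9)=65 g(13,11)=12 g(13,13)=1
t=14: g(14,0)=429 g(14,2)=1001 g(14,4)=1001 g(14,6)=637 g(14,8)=273 g(14,10)=77 g(14,12)=13 g(14,14)=1
t=15: g(15,1)=1430 g(15,3)=2002 g(15,5)=1638 g(15,7)=910 g(15,9)=350 g(15,11)=90 g(15,13)=14 g(15,15)=1
t=16: g(16,0)=1430 g(16,2)=3432 g(16,4)=3640 g(16,6)=2548 g(16,8)=1260 g(16,10)=440 g(16,12)=104 g(16,14)=15 g(16,16)=1
t=17: g(17,1)=4862 g(17,3)=7072 g(17,5)=6188 g(17,7)=3808 g(17,9)=1700 g(17,11)=544 g(17,13)=119 g(17,15)=16 g(17,17)=1
t=18: g(18,0)=4862 g(18,2)=11934 g(18,4)=13260 g(18,6)=9996 g(18,8)=5508 g(18,10)=2244 g(18,12)=663 g(18,14)=135 g(18,16)=17 g(18,18)=1
t=19: g(19,1)=16796 g(19,3)=25194 g(19,5)=23256 g(19,7)=15504 g(19,9)=7752 g(19,11)=2907 g(19,13)=798 g(19,15)=152 g(19,17)=18 g(19,19)=1
Paths never hitting -1: Σ_s g(19,s) = 92378
Paths hitting -1: 2^19 - 92378 = 431910
P = 431910/524288 = 215955/262144

Answer: 215955/262144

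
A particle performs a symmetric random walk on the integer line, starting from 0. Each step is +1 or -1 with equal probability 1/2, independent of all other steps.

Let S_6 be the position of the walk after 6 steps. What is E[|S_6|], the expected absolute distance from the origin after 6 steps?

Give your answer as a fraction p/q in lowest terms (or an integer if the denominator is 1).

Answer: 15/8

Derivation:
S_6 takes values m ≡ 0 (mod 2) with |m| ≤ 6; P(S_6=m) = C(6,(6+m)/2)/2^6.
Total paths: 2^6 = 64
Distribution: P(S=-6)=1/64, P(S=-4)=6/64, P(S=-2)=15/64, P(S=0)=20/64, P(S=2)=15/64, P(S=4)=6/64, P(S=6)=1/64
E[|S_6|] = Σ_m |m|·P(S_6=m) = 120/64 = 15/8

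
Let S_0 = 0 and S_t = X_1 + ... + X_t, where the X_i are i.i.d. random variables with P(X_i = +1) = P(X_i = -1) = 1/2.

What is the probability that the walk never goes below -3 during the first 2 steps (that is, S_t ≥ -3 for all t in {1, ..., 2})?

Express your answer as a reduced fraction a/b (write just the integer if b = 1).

Answer: 1

Derivation:
Let f(t,s) = #length-t paths at position s with S_1..S_t all ≥ -3.
f(t,s) = f(t-1,s-1) + f(t-1,s+1) for s ≥ -3; f(t,s) = 0 for s < -3.
t=0: f(0,0)=1
t=1: f(1,-1)=1 f(1,1)=1
t=2: f(2,-2)=1 f(2,0)=2 f(2,2)=1
Σ_s f(2,s) = 4
P = 4/4 = 1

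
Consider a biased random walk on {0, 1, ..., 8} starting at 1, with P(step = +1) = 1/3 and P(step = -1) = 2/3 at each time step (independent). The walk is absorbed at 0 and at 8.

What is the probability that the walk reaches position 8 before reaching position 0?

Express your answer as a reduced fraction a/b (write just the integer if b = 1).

Biased walk: p = 1/3, q = 2/3, r = q/p = 2
Gambler's ruin: P(hit 8 before 0 | start at 1) = (1 - r^a)/(1 - r^N)
r^1 = 2; r^8 = 256
P = (1 - 2) / (1 - 256) = -1 / -255 = 1/255

Answer: 1/255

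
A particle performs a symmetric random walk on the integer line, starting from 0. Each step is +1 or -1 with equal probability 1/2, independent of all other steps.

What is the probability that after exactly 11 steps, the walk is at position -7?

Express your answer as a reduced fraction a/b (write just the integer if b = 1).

Answer: 55/2048

Derivation:
To reach position -7 after 11 steps: need 2 steps of +1 and 9 of -1.
Favorable paths: C(11,2) = 55
Total paths: 2^11 = 2048
P = 55/2048 = 55/2048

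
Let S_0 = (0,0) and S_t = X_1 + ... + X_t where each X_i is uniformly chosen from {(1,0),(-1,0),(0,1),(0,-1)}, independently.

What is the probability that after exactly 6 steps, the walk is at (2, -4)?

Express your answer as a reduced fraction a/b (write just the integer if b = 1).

Let h be the number of horizontal steps (so 6-h are vertical). To end at (2,-4) need (h+2)/2 right-steps and ((6-h)-4)/2 up-steps.
Sum over h with 2 ≤ h ≤ 2, h ≡ 0 (mod 2), 6-h ≡ 0 (mod 2):
h=2: C(6,2)·C(2,2)·C(4,0) = 15·1·1 = 15
Total favorable: 15
Total paths: 4^6 = 4096
P = 15/4096 = 15/4096

Answer: 15/4096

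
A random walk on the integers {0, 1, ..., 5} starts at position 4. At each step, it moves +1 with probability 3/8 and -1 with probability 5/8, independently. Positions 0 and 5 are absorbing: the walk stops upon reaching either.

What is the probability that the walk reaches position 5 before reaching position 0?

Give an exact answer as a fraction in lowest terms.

Answer: 816/1441

Derivation:
Biased walk: p = 3/8, q = 5/8, r = q/p = 5/3
Gambler's ruin: P(hit 5 before 0 | start at 4) = (1 - r^a)/(1 - r^N)
r^4 = 625/81; r^5 = 3125/243
P = (1 - 625/81) / (1 - 3125/243) = -544/81 / -2882/243 = 816/1441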